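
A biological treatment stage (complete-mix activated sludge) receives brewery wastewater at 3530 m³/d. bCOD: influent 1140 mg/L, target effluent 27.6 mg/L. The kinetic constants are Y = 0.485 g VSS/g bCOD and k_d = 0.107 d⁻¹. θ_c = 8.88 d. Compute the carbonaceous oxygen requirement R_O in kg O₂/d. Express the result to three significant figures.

Observed yield with endogenous decay: Y_obs = Y / (1 + k_d·θ_c) = 0.485 / (1 + 0.107 × 8.88) = 0.485 / 1.950 = 0.2487 g VSS/g bCOD.
Q·(S₀ − S) = 3530 × (1140 − 27.6) × 10⁻³ = 3927 kg/d removed.
P_X = Y_obs·Q·(S₀ − S) = 0.2487 × 3927 = 976.6 kg VSS/d.
R_O = Q·ΔS − 1.42 P_X = 3927 − 1387 = 2540 kg O₂/d.

R_O ≈ 2540 kg O₂/d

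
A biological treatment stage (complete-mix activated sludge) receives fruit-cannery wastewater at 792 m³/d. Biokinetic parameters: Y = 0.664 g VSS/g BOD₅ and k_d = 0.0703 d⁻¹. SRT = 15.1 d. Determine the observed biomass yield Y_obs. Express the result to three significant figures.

Y_obs = Y / (1 + k_d θ_c) = 0.664 / (1 + 0.0703 × 15.1) = 0.664 / 2.062 = 0.3221.

Y_obs ≈ 0.322 g VSS/g BOD₅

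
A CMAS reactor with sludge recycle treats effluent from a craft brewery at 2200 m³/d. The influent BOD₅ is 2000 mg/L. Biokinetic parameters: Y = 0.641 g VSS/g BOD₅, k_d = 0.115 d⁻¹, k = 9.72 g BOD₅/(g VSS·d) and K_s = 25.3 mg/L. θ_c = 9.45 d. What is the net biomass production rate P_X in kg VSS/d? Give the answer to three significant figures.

P_X ≈ 1350 kg VSS/d

From the Monod/SRT balance for a CMAS, S = K_s·(1+k_d θ_c)/[θ_c·(Y k − k_d) − 1] = 25.3 × (1 + 0.115 × 9.45) / [9.45 × (0.641 × 9.72 − 0.115) − 1] = 52.79 / 56.79 = 0.9296 mg/L.
Y_obs = Y / (1 + k_d θ_c) = 0.641 / (1 + 0.115 × 9.45) = 0.641 / 2.087 = 0.3072.
Mass of BOD₅ removed per day: Q(S₀ − S) = 2200 × 1999 g/m³ = 4398 kg/d.
Net biomass production P_X = Y_obs × Q·(S₀ − S) = 0.3072 × 4398 = 1351 kg VSS/d.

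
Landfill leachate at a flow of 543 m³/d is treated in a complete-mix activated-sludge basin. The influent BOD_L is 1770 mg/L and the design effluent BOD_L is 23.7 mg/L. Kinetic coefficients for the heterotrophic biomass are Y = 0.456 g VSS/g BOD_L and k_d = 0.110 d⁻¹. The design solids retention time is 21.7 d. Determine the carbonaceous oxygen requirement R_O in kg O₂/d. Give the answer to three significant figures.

Y_obs = Y / (1 + k_d θ_c) = 0.456 / (1 + 0.110 × 21.7) = 0.456 / 3.387 = 0.1346.
Substrate removed = Q·(S₀ − S) = 543 m³/d × (1770 − 23.7) g/m³ = 9.48×10^5 g/d = 948.2 kg/d.
Biomass synthesised: P_X = Y_obs × 948.2 = 127.7 kg VSS/d.
R_O = Q·(S₀ − S) − 1.42·P_X = 948.2 − 1.42 × 127.7 = 767.0 kg O₂/d.

R_O ≈ 767 kg O₂/d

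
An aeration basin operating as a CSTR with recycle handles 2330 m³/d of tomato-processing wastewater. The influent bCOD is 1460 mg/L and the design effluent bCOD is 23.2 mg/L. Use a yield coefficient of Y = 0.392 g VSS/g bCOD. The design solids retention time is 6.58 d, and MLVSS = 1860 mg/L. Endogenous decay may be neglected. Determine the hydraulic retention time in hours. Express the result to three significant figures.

τ ≈ 47.8 h

With k_d = 0 the design equation reduces to V = Y Q (S₀−S) θ_c / X = 0.392 × 2330 × (1460 − 23.2) × 6.58 / 1860 = 4642 m³.
τ = V/Q = 4642/2330 = 1.992 d, or 47.82 h.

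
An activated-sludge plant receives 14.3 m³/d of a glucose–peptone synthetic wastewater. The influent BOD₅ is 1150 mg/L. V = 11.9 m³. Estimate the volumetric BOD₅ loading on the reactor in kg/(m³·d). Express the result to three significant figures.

L_v = Q S₀ / V = 14.3 × 1150 × 10⁻³ / 11.90 = 1.382 kg/(m³·d).

L_v ≈ 1.38 kg BOD₅/(m³·d)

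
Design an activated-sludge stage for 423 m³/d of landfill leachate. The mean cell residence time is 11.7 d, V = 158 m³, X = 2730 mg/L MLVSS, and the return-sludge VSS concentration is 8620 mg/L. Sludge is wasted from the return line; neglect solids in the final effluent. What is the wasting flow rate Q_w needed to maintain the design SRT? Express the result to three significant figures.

θ_c = V·X/(Q_w·X_r) when wasting from the recycle, so Q_w = V·X/(θ_c·X_r) = 158.0 × 2730 / (11.7 × 8620) = 4.277 m³/d.

Q_w ≈ 4.28 m³/d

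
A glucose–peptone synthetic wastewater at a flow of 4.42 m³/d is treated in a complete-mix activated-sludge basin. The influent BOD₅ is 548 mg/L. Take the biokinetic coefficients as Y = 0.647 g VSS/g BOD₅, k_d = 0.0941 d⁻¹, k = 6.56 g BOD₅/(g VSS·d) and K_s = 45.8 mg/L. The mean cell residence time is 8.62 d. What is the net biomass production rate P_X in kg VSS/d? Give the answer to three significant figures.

For a completely mixed reactor with recycle the Lawrence–McCarty relation gives S = K_s·(1 + k_d·θ_c) / [θ_c·(Y·k − k_d) − 1] = 45.8 × (1 + 0.0941 × 8.62) / [8.62 × (0.647 × 6.56 − 0.0941) − 1] = 82.95 / 34.77 = 2.385 mg/L.
Observed yield with endogenous decay: Y_obs = Y / (1 + k_d·θ_c) = 0.647 / (1 + 0.0941 × 8.62) = 0.647 / 1.811 = 0.3572 g VSS/g BOD₅.
Mass of BOD₅ removed per day: Q(S₀ − S) = 4.42 × 545.6 g/m³ = 2.412 kg/d.
Biomass produced: P_X = Y_obs·Q·ΔS = 0.3572 × 2.412 ≈ 0.8615 kg VSS/d.

P_X ≈ 0.862 kg VSS/d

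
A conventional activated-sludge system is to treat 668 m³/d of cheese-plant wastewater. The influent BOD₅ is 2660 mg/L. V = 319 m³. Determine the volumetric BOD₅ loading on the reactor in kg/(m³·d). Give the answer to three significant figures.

Volumetric loading L_v = Q·S₀ / V = 668 × 2660 g/m³ / 319.0 m³ = 5570 g/(m³·d) = 5.570 kg BOD₅/(m³·d).

L_v ≈ 5.57 kg BOD₅/(m³·d)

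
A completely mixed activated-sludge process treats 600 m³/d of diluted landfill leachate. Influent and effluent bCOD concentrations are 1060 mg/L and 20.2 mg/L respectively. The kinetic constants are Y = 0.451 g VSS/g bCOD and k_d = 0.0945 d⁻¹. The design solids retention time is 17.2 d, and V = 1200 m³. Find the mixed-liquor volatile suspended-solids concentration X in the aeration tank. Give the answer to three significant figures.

X ≈ 1540 mg/L

Solving the biomass balance for X: X = Y Q (S₀−S) θ_c / [V (1+k_d θ_c)] = 0.451 × 600 × (1060 − 20.2) × 17.2 / [1200 × (1 + 0.0945 × 17.2)] = 1536 mg/L.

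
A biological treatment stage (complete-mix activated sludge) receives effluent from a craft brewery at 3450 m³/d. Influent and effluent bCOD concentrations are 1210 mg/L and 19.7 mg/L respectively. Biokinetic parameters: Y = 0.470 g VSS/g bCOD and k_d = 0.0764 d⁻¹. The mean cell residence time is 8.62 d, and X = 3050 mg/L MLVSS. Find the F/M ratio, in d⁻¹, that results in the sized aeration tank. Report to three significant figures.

F/M ≈ 0.416 d⁻¹

From the SRT design equation V = Y Q (S₀−S) θ_c / [X (1 + k_d θ_c)] = 0.470 × 3450 × (1210 − 19.7) × 8.62 / [3050 × (1 + 0.0764 × 8.62)] = 1.66×10^7 / 5059 = 3289 m³.
Food-to-microorganism ratio F/M = Q S₀ / (V X) = 3450 × 1210 / (3289 × 3050) = 0.4162 d⁻¹.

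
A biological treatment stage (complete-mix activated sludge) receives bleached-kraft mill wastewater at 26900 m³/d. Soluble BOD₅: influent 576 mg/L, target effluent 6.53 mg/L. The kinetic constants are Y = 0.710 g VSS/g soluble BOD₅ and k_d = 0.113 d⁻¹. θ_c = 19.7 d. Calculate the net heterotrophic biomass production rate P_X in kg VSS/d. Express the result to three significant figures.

P_X ≈ 3370 kg VSS/d

Observed yield with endogenous decay: Y_obs = Y / (1 + k_d·θ_c) = 0.710 / (1 + 0.113 × 19.7) = 0.710 / 3.226 = 0.2201 g VSS/g soluble BOD₅.
ΔS = 576 − 6.53 = 569.5 mg/L, so the substrate removal rate is 26900 × 569.5/1000 = 15319 kg soluble BOD₅/d.
So the net sludge growth is P_X = 0.2201 × 15319 = 3371 kg VSS/d.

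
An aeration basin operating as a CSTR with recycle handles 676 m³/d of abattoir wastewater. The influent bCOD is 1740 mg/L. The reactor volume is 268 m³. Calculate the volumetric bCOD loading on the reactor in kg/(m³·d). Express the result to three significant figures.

L_v = Q S₀ / V = 676 × 1740 × 10⁻³ / 268.0 = 4.389 kg/(m³·d).

L_v ≈ 4.39 kg bCOD/(m³·d)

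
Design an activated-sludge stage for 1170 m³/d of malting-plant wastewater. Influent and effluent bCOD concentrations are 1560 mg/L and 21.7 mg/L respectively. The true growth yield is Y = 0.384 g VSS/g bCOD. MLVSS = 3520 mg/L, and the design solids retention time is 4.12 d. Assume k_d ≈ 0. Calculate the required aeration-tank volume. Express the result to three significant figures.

With k_d = 0 the design equation reduces to V = Y Q (S₀−S) θ_c / X = 0.384 × 1170 × (1560 − 21.7) × 4.12 / 3520 = 808.9 m³.

V ≈ 809 m³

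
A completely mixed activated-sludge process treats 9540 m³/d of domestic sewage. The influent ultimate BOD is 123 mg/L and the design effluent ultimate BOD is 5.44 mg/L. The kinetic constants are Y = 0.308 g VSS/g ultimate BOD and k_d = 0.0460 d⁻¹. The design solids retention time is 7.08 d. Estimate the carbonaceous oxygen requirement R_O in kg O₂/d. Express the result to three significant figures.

R_O ≈ 752 kg O₂/d

Correct the yield for decay: Y_obs = Y/(1 + k_d θ_c) = 0.308 / (1 + 0.0460 × 7.08) = 0.308 / 1.326 = 0.2323.
Q·(S₀ − S) = 9540 × (123 − 5.44) × 10⁻³ = 1122 kg/d removed.
Biomass synthesised: P_X = Y_obs × 1122 = 260.6 kg VSS/d.
Carbonaceous O₂ demand = substrate oxidised − cell-mass equivalent = 1122 − 1.42 × 260.6 = 751.5 kg O₂/d.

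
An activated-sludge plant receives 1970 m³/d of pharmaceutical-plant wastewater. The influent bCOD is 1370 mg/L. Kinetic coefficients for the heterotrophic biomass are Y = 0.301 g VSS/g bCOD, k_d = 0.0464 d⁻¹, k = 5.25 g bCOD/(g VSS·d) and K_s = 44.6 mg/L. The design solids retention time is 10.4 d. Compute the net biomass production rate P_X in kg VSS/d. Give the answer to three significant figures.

P_X ≈ 546 kg VSS/d

Effluent substrate depends only on kinetics and SRT: S = K_s(1 + k_d θ_c) / [θ_c(Yk − k_d) − 1] = 44.6 × (1 + 0.0464 × 10.4) / [10.4 × (0.301 × 5.25 − 0.0464) − 1] = 66.12 / 14.95 = 4.422 mg/L.
Correct the yield for decay: Y_obs = Y/(1 + k_d θ_c) = 0.301 / (1 + 0.0464 × 10.4) = 0.301 / 1.483 = 0.2030.
ΔS = 1370 − 4.42 = 1366 mg/L, so the substrate removal rate is 1970 × 1366/1000 = 2690 kg bCOD/d.
So the net sludge growth is P_X = 0.2030 × 2690 = 546.2 kg VSS/d.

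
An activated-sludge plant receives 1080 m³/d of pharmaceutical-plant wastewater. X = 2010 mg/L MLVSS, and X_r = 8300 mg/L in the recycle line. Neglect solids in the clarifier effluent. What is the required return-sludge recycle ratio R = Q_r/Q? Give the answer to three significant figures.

R = Q_r/Q = X/(X_r − X) = 2010 / (8300 − 2010) = 0.3196.

R ≈ 0.320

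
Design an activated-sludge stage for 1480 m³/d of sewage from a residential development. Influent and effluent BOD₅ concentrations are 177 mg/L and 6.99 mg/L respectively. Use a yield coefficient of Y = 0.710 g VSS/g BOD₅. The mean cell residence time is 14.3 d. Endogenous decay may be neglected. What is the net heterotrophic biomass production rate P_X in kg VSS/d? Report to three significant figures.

P_X ≈ 179 kg VSS/d

No decay correction is needed, so Y_obs = Y = 0.710.
Mass of BOD₅ removed per day: Q(S₀ − S) = 1480 × 170.0 g/m³ = 251.6 kg/d.
Biomass produced: P_X = Y_obs·Q·ΔS = 0.7100 × 251.6 ≈ 178.6 kg VSS/d.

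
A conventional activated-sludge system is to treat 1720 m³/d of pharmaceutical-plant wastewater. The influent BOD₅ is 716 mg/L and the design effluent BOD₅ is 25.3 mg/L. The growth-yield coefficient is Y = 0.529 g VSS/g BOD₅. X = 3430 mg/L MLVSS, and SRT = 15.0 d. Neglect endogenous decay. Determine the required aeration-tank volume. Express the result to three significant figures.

Biomass mass balance (decay neglected): V·X = Y·Q·(S₀ − S)·θ_c, so V = 0.529 × 1720 × (716 − 25.3) × 15.0 / 3430 = 2748 m³.

V ≈ 2750 m³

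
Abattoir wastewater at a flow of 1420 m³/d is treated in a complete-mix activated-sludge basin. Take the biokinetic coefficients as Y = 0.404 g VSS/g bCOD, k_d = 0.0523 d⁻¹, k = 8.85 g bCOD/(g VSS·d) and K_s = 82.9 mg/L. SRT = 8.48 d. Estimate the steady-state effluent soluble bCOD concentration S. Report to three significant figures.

From the Monod/SRT balance for a CMAS, S = K_s·(1+k_d θ_c)/[θ_c·(Y k − k_d) − 1] = 82.9 × (1 + 0.0523 × 8.48) / [8.48 × (0.404 × 8.85 − 0.0523) − 1] = 119.7 / 28.88 = 4.144 mg/L.

S ≈ 4.14 mg/L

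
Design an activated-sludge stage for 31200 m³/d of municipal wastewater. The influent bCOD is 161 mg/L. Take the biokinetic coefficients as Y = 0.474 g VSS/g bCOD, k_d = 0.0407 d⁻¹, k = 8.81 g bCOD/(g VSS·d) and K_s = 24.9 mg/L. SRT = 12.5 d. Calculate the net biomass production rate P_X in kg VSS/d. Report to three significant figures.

P_X ≈ 1570 kg VSS/d

From the Monod/SRT balance for a CMAS, S = K_s·(1+k_d θ_c)/[θ_c·(Y k − k_d) − 1] = 24.9 × (1 + 0.0407 × 12.5) / [12.5 × (0.474 × 8.81 − 0.0407) − 1] = 37.57 / 50.69 = 0.7411 mg/L.
Correct the yield for decay: Y_obs = Y/(1 + k_d θ_c) = 0.474 / (1 + 0.0407 × 12.5) = 0.474 / 1.509 = 0.3142.
Q·(S₀ − S) = 31200 × (161 − 0.741) × 10⁻³ = 5000 kg/d removed.
So the net sludge growth is P_X = 0.3142 × 5000 = 1571 kg VSS/d.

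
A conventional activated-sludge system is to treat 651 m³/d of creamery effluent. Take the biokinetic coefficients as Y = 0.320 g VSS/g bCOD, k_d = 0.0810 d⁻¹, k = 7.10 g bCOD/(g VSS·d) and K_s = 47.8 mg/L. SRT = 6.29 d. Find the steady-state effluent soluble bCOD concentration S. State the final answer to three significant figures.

S ≈ 5.65 mg/L

Effluent substrate depends only on kinetics and SRT: S = K_s(1 + k_d θ_c) / [θ_c(Yk − k_d) − 1] = 47.8 × (1 + 0.0810 × 6.29) / [6.29 × (0.320 × 7.10 − 0.0810) − 1] = 72.15 / 12.78 = 5.645 mg/L.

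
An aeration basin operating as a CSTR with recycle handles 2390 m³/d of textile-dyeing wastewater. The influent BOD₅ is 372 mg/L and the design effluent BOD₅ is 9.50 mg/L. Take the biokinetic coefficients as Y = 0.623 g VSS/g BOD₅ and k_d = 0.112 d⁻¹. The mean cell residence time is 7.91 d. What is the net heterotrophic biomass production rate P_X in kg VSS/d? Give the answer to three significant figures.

Y_obs = Y / (1 + k_d θ_c) = 0.623 / (1 + 0.112 × 7.91) = 0.623 / 1.886 = 0.3303.
Mass of BOD₅ removed per day: Q(S₀ − S) = 2390 × 362.5 g/m³ = 866.4 kg/d.
So the net sludge growth is P_X = 0.3303 × 866.4 = 286.2 kg VSS/d.

P_X ≈ 286 kg VSS/d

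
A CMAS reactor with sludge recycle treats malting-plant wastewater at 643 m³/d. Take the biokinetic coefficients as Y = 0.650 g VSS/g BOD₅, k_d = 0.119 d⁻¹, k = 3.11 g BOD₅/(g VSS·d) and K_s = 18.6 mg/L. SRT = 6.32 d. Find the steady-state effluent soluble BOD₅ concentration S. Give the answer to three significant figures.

S ≈ 2.96 mg/L

For a completely mixed reactor with recycle the Lawrence–McCarty relation gives S = K_s·(1 + k_d·θ_c) / [θ_c·(Y·k − k_d) − 1] = 18.6 × (1 + 0.119 × 6.32) / [6.32 × (0.650 × 3.11 − 0.119) − 1] = 32.59 / 11.02 = 2.956 mg/L.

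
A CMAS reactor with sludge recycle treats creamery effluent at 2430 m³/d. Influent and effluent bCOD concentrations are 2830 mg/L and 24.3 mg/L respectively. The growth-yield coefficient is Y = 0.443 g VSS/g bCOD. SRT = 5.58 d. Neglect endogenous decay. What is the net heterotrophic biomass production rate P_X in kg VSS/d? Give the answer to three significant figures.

P_X ≈ 3020 kg VSS/d

Since k_d ≈ 0, Y_obs = Y = 0.443 g VSS/g bCOD.
Substrate removed = Q·(S₀ − S) = 2430 m³/d × (2830 − 24.3) g/m³ = 6.82×10^6 g/d = 6818 kg/d.
Biomass produced: P_X = Y_obs·Q·ΔS = 0.4430 × 6818 ≈ 3020 kg VSS/d.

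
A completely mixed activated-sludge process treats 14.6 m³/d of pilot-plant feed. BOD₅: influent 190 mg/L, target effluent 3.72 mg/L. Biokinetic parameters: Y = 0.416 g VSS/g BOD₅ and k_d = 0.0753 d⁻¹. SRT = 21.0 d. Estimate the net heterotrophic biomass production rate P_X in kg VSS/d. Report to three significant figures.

The observed yield is Y_obs = Y/(1 + k_d·θ_c) = 0.416 / (1 + 0.0753 × 21.0) = 0.416 / 2.581 = 0.1612 g VSS per g BOD₅ removed.
Mass of BOD₅ removed per day: Q(S₀ − S) = 14.6 × 186.3 g/m³ = 2.720 kg/d.
Net biomass production P_X = Y_obs × Q·(S₀ − S) = 0.1612 × 2.720 = 0.4383 kg VSS/d.

P_X ≈ 0.438 kg VSS/d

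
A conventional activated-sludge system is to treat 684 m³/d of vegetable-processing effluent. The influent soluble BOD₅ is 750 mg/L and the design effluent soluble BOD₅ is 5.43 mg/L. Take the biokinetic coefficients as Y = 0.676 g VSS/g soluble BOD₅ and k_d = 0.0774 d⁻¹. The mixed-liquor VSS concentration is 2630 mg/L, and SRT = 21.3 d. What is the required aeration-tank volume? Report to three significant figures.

V ≈ 1050 m³

From the SRT design equation V = Y Q (S₀−S) θ_c / [X (1 + k_d θ_c)] = 0.676 × 684 × (750 − 5.43) × 21.3 / [2630 × (1 + 0.0774 × 21.3)] = 7.33×10^6 / 6966 = 1053 m³.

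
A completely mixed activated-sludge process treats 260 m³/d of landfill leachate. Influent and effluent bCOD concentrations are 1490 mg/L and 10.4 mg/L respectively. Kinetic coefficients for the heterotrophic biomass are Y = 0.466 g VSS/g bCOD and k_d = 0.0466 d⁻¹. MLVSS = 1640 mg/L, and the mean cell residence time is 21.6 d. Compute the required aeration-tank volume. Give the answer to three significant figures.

Rearranging the biomass balance for a CMAS with decay, V = Y·Q·ΔS·θ_c / [X·(1+k_d θ_c)] = 0.466 × 260 × (1490 − 10.4) × 21.6 / [1640 × (1 + 0.0466 × 21.6)] = 3.87×10^6 / 3291 = 1177 m³.

V ≈ 1180 m³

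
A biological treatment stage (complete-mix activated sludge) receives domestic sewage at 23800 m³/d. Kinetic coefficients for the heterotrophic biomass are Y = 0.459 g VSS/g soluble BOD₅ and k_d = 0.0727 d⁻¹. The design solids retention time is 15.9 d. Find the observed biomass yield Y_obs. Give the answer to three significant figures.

The observed yield is Y_obs = Y/(1 + k_d·θ_c) = 0.459 / (1 + 0.0727 × 15.9) = 0.459 / 2.156 = 0.2129 g VSS per g soluble BOD₅ removed.

Y_obs ≈ 0.213 g VSS/g soluble BOD₅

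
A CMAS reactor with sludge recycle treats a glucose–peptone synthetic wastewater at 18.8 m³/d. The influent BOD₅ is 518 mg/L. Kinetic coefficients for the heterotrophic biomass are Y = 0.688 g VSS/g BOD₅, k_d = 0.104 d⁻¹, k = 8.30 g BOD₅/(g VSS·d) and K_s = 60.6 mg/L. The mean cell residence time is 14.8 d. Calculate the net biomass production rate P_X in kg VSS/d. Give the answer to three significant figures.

From the Monod/SRT balance for a CMAS, S = K_s·(1+k_d θ_c)/[θ_c·(Y k − k_d) − 1] = 60.6 × (1 + 0.104 × 14.8) / [14.8 × (0.688 × 8.30 − 0.104) − 1] = 153.9 / 81.97 = 1.877 mg/L.
The observed yield is Y_obs = Y/(1 + k_d·θ_c) = 0.688 / (1 + 0.104 × 14.8) = 0.688 / 2.539 = 0.2710 g VSS per g BOD₅ removed.
Substrate removed = Q·(S₀ − S) = 18.8 m³/d × (518 − 1.88) g/m³ = 9.7×10^3 g/d = 9.703 kg/d.
Biomass produced: P_X = Y_obs·Q·ΔS = 0.2710 × 9.703 ≈ 2.629 kg VSS/d.

P_X ≈ 2.63 kg VSS/d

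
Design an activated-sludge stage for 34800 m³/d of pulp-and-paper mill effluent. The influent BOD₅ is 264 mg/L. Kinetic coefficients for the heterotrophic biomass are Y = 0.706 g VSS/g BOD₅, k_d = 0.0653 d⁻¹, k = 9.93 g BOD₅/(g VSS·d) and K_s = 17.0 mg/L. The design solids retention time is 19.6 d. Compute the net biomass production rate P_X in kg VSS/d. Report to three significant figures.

P_X ≈ 2840 kg VSS/d

For a completely mixed reactor with recycle the Lawrence–McCarty relation gives S = K_s·(1 + k_d·θ_c) / [θ_c·(Y·k − k_d) − 1] = 17.0 × (1 + 0.0653 × 19.6) / [19.6 × (0.706 × 9.93 − 0.0653) − 1] = 38.76 / 135.1 = 0.2868 mg/L.
Y_obs = Y / (1 + k_d θ_c) = 0.706 / (1 + 0.0653 × 19.6) = 0.706 / 2.280 = 0.3097.
ΔS = 264 − 0.287 = 263.7 mg/L, so the substrate removal rate is 34800 × 263.7/1000 = 9177 kg BOD₅/d.
Net biomass production P_X = Y_obs × Q·(S₀ − S) = 0.3097 × 9177 = 2842 kg VSS/d.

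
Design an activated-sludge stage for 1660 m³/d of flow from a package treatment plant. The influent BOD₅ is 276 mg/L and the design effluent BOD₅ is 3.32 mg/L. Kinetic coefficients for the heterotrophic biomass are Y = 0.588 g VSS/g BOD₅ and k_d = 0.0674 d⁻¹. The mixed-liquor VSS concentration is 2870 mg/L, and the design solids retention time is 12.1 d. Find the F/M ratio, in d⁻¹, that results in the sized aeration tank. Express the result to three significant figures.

Rearranging the biomass balance for a CMAS with decay, V = Y·Q·ΔS·θ_c / [X·(1+k_d θ_c)] = 0.588 × 1660 × (276 − 3.32) × 12.1 / [2870 × (1 + 0.0674 × 12.1)] = 3.22×10^6 / 5211 = 618.1 m³.
Food-to-microorganism ratio F/M = Q S₀ / (V X) = 1660 × 276 / (618.1 × 2870) = 0.2583 d⁻¹.

F/M ≈ 0.258 d⁻¹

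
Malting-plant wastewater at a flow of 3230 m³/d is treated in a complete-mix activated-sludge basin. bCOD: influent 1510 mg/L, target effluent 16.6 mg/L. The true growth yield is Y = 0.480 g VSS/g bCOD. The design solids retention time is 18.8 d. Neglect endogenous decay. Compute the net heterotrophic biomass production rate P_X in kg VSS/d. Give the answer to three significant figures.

No decay correction is needed, so Y_obs = Y = 0.480.
Q·(S₀ − S) = 3230 × (1510 − 16.6) × 10⁻³ = 4824 kg/d removed.
P_X = Y_obs · Q(S₀ − S) = 0.4800 × 4824 = 2315 kg VSS/d.

P_X ≈ 2320 kg VSS/d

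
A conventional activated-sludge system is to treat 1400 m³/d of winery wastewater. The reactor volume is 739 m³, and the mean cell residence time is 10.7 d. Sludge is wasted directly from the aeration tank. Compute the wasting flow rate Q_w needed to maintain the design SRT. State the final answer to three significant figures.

With mixed-liquor wasting, θ_c = V/Q_w, so Q_w = V/θ_c = 739.0/10.7 = 69.07 m³/d.

Q_w ≈ 69.1 m³/d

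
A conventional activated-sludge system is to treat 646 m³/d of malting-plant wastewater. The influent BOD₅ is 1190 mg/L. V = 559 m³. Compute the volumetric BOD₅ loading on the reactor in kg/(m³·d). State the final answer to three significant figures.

L_v ≈ 1.38 kg BOD₅/(m³·d)

L_v = Q S₀ / V = 646 × 1190 × 10⁻³ / 559.0 = 1.375 kg/(m³·d).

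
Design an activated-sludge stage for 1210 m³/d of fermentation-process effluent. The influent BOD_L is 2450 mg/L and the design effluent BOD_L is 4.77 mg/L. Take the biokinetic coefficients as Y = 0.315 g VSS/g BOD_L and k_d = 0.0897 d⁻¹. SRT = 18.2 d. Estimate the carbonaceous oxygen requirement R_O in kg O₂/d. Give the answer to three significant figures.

Observed yield with endogenous decay: Y_obs = Y / (1 + k_d·θ_c) = 0.315 / (1 + 0.0897 × 18.2) = 0.315 / 2.633 = 0.1197 g VSS/g BOD_L.
Substrate removed = Q·(S₀ − S) = 1210 m³/d × (2450 − 4.77) g/m³ = 2.96×10^6 g/d = 2959 kg/d.
P_X = Y_obs·Q·(S₀ − S) = 0.1197 × 2959 = 354.0 kg VSS/d.
R_O = Q·ΔS − 1.42 P_X = 2959 − 502.7 = 2456 kg O₂/d.

R_O ≈ 2460 kg O₂/d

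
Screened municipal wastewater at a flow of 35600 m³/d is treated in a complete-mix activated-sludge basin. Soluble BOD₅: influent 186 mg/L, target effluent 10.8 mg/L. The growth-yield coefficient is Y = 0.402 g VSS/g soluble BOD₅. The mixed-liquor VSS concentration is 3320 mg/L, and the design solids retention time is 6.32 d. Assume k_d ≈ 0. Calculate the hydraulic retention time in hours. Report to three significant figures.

Biomass mass balance (decay neglected): V·X = Y·Q·(S₀ − S)·θ_c, so V = 0.402 × 35600 × (186 − 10.8) × 6.32 / 3320 = 4773 m³.
Hydraulic retention time τ = V/Q = 4773 / 35600 = 0.1341 d = 3.218 h.

τ ≈ 3.22 h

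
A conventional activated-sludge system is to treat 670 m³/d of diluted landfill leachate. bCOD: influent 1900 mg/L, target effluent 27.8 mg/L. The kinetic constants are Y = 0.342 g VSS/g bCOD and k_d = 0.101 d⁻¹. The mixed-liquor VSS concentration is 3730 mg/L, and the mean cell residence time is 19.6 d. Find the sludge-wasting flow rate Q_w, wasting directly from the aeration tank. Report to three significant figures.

Q_w ≈ 38.6 m³/d

Rearranging the biomass balance for a CMAS with decay, V = Y·Q·ΔS·θ_c / [X·(1+k_d θ_c)] = 0.342 × 670 × (1900 − 27.8) × 19.6 / [3730 × (1 + 0.101 × 19.6)] = 8.41×10^6 / 11114 = 756.6 m³.
For wasting at MLVSS concentration, Q_w = V/θ_c = 756.6/19.6 = 38.60 m³/d.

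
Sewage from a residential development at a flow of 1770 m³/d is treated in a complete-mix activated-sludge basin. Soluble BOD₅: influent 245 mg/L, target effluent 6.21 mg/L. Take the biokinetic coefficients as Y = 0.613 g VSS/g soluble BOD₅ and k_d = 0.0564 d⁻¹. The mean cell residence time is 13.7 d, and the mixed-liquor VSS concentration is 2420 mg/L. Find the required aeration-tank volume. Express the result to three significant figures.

Steady-state biomass mass balance: V·X·(1 + k_d·θ_c) = Y·Q·(S₀ − S)·θ_c, so V = 0.613 × 1770 × (245 − 6.21) × 13.7 / [2420 × (1 + 0.0564 × 13.7)] = 3.55×10^6 / 4290 = 827.4 m³.

V ≈ 827 m³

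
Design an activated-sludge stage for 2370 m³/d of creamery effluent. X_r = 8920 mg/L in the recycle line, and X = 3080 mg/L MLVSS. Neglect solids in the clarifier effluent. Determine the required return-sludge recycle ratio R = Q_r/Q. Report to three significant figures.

Mass balance around the secondary clarifier (neglecting effluent solids): R = X / (X_r − X) = 3080 / (8920 − 3080) = 0.5274.

R ≈ 0.527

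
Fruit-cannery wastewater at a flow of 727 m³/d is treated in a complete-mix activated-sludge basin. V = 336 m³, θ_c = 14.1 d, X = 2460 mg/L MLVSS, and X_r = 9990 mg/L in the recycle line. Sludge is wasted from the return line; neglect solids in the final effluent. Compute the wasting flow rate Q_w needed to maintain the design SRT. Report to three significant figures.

Q_w = (V·X)/(θ_c X_r) = 336.0 × 2460 / (14.1 × 9990) = 5.868 m³/d.

Q_w ≈ 5.87 m³/d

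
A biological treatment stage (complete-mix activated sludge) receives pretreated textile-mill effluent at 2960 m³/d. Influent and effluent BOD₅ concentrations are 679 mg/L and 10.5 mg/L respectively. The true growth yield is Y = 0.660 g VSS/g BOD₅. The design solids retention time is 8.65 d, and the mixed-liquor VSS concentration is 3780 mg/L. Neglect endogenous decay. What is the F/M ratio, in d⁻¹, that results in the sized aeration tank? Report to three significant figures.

F/M ≈ 0.178 d⁻¹

V·X = Y·Q·ΔS·θ_c gives V = 0.660 × 2960 × (679 − 10.5) × 8.65 / 3780 = 2989 m³.
F/M = Q·S₀ / (V·X) = 2960 × 679 / (2989 × 3780) = 0.1779 g BOD₅·(g VSS·d)⁻¹.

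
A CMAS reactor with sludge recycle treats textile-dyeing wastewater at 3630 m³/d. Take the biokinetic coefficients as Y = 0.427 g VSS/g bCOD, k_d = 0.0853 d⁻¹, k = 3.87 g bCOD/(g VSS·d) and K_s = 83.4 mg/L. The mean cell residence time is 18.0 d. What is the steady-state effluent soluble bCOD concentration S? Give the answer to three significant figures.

For a completely mixed reactor with recycle the Lawrence–McCarty relation gives S = K_s·(1 + k_d·θ_c) / [θ_c·(Y·k − k_d) − 1] = 83.4 × (1 + 0.0853 × 18.0) / [18.0 × (0.427 × 3.87 − 0.0853) − 1] = 211.5 / 27.21 = 7.771 mg/L.

S ≈ 7.77 mg/L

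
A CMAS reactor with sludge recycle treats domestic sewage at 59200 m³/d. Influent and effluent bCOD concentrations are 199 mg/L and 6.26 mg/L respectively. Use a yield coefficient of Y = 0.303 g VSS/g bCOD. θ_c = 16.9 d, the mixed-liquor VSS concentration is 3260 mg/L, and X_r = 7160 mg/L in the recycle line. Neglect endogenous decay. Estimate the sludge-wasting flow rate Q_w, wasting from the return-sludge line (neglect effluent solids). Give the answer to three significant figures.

Q_w ≈ 483 m³/d

With k_d = 0 the design equation reduces to V = Y Q (S₀−S) θ_c / X = 0.303 × 59200 × (199 − 6.26) × 16.9 / 3260 = 17923 m³.
Wasting from the return line (neglecting effluent solids): Q_w = V·X / (θ_c·X_r) = 17923 × 3260 / (16.9 × 7160) = 482.9 m³/d.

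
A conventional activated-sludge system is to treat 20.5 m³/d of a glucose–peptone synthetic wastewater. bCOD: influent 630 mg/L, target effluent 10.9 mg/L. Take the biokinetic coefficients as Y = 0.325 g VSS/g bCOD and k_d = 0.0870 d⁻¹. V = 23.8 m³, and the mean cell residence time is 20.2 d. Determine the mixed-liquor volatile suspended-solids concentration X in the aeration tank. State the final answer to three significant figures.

X ≈ 1270 mg/L

Solving the biomass balance for X: X = Y Q (S₀−S) θ_c / [V (1+k_d θ_c)] = 0.325 × 20.5 × (630 − 10.9) × 20.2 / [23.8 × (1 + 0.0870 × 20.2)] = 1270 mg/L.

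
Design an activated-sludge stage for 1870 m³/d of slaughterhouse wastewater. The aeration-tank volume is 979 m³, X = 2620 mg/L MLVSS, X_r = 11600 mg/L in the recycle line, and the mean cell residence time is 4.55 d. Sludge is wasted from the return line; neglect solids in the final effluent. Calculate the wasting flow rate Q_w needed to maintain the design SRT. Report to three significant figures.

Q_w = (V·X)/(θ_c X_r) = 979.0 × 2620 / (4.55 × 11600) = 48.60 m³/d.

Q_w ≈ 48.6 m³/d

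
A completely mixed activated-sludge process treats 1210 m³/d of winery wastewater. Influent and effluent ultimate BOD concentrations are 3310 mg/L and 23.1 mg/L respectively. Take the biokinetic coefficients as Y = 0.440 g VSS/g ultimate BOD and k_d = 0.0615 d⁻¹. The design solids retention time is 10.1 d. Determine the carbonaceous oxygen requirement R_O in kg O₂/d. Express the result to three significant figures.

Observed yield with endogenous decay: Y_obs = Y / (1 + k_d·θ_c) = 0.440 / (1 + 0.0615 × 10.1) = 0.440 / 1.621 = 0.2714 g VSS/g ultimate BOD.
ΔS = 3310 − 23.1 = 3287 mg/L, so the substrate removal rate is 1210 × 3287/1000 = 3977 kg ultimate BOD/d.
Biomass synthesised: P_X = Y_obs × 3977 = 1079 kg VSS/d.
Carbonaceous O₂ demand = substrate oxidised − cell-mass equivalent = 3977 − 1.42 × 1079 = 2444 kg O₂/d.

R_O ≈ 2440 kg O₂/d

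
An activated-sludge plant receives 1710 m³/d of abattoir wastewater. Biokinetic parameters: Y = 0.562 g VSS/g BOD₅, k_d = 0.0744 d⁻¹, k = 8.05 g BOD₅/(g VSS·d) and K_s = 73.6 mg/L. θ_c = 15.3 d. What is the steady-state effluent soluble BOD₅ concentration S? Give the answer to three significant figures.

S ≈ 2.35 mg/L

From the Monod/SRT balance for a CMAS, S = K_s·(1+k_d θ_c)/[θ_c·(Y k − k_d) − 1] = 73.6 × (1 + 0.0744 × 15.3) / [15.3 × (0.562 × 8.05 − 0.0744) − 1] = 157.4 / 67.08 = 2.346 mg/L.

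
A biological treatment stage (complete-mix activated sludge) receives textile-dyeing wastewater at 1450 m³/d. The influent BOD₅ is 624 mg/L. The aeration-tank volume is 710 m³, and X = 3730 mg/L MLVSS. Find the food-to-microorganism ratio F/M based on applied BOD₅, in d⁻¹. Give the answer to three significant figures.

F/M ≈ 0.342 d⁻¹

Food-to-microorganism ratio F/M = Q S₀ / (V X) = 1450 × 624 / (710.0 × 3730) = 0.3417 d⁻¹.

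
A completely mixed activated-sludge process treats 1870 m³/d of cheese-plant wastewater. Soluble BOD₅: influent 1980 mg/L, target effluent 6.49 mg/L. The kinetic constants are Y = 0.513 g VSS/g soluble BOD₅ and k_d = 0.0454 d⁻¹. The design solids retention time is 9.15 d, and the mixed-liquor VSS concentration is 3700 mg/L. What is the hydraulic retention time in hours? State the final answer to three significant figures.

τ ≈ 42.5 h

Steady-state biomass mass balance: V·X·(1 + k_d·θ_c) = Y·Q·(S₀ − S)·θ_c, so V = 0.513 × 1870 × (1980 − 6.49) × 9.15 / [3700 × (1 + 0.0454 × 9.15)] = 1.73×10^7 / 5237 = 3308 m³.
Hydraulic retention time τ = V/Q = 3308 / 1870 = 1.769 d = 42.45 h.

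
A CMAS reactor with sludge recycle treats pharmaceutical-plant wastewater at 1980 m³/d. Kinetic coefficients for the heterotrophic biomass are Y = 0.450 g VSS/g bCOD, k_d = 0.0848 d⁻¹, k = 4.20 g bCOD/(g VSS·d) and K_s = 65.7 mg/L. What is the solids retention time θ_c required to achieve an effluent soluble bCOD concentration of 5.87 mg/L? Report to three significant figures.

At the target effluent, Y k S/(K_s+S) = 0.450×4.20×5.87/71.57 = 0.1550 d⁻¹.
1/θ_c = 0.1550 − 0.0848 = 0.07021 d⁻¹, so θ_c = 14.24 d.

θ_c ≈ 14.2 d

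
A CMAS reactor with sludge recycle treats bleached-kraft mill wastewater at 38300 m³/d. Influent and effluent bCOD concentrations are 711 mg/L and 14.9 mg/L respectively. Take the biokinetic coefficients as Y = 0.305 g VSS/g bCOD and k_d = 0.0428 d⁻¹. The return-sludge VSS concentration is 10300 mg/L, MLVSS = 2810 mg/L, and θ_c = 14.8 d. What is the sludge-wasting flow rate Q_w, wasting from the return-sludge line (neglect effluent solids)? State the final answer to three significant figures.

Q_w ≈ 483 m³/d

From the SRT design equation V = Y Q (S₀−S) θ_c / [X (1 + k_d θ_c)] = 0.305 × 38300 × (711 − 14.9) × 14.8 / [2810 × (1 + 0.0428 × 14.8)] = 1.2×10^8 / 4590 = 26219 m³.
Q_w = (V·X)/(θ_c X_r) = 26219 × 2810 / (14.8 × 10300) = 483.3 m³/d.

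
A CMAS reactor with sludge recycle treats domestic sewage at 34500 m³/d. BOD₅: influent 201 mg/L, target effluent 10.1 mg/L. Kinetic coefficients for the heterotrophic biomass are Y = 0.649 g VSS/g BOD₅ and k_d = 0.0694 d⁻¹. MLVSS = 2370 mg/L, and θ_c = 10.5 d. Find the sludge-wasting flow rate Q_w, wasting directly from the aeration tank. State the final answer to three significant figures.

Rearranging the biomass balance for a CMAS with decay, V = Y·Q·ΔS·θ_c / [X·(1+k_d θ_c)] = 0.649 × 34500 × (201 − 10.1) × 10.5 / [2370 × (1 + 0.0694 × 10.5)] = 4.49×10^7 / 4097 = 10954 m³.
For wasting at MLVSS concentration, Q_w = V/θ_c = 10954/10.5 = 1043 m³/d.

Q_w ≈ 1040 m³/d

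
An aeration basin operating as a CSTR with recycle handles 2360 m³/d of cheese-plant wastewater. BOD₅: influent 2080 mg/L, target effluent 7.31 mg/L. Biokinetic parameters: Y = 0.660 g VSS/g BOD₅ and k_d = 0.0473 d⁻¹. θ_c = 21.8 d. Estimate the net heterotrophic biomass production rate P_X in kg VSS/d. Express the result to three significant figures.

Correct the yield for decay: Y_obs = Y/(1 + k_d θ_c) = 0.660 / (1 + 0.0473 × 21.8) = 0.660 / 2.031 = 0.3249.
ΔS = 2080 − 7.31 = 2073 mg/L, so the substrate removal rate is 2360 × 2073/1000 = 4892 kg BOD₅/d.
Net biomass production P_X = Y_obs × Q·(S₀ − S) = 0.3249 × 4892 = 1589 kg VSS/d.

P_X ≈ 1590 kg VSS/d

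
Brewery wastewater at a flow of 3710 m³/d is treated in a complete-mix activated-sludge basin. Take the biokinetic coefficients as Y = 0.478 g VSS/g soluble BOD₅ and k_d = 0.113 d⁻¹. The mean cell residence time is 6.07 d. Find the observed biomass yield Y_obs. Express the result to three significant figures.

Correct the yield for decay: Y_obs = Y/(1 + k_d θ_c) = 0.478 / (1 + 0.113 × 6.07) = 0.478 / 1.686 = 0.2835.

Y_obs ≈ 0.284 g VSS/g soluble BOD₅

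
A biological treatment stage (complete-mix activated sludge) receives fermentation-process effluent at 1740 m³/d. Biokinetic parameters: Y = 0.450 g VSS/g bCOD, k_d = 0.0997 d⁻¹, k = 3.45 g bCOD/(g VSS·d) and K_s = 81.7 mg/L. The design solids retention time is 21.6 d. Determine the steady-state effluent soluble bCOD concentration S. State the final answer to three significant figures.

S ≈ 8.48 mg/L

Effluent substrate depends only on kinetics and SRT: S = K_s(1 + k_d θ_c) / [θ_c(Yk − k_d) − 1] = 81.7 × (1 + 0.0997 × 21.6) / [21.6 × (0.450 × 3.45 − 0.0997) − 1] = 257.6 / 30.38 = 8.481 mg/L.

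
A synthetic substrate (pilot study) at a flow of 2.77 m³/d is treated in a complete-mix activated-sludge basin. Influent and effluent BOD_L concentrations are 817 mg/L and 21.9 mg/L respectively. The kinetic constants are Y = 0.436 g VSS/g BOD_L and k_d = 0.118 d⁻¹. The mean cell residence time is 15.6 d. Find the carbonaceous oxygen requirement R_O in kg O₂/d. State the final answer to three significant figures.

R_O ≈ 1.72 kg O₂/d

The observed yield is Y_obs = Y/(1 + k_d·θ_c) = 0.436 / (1 + 0.118 × 15.6) = 0.436 / 2.841 = 0.1535 g VSS per g BOD_L removed.
ΔS = 817 − 21.9 = 795.1 mg/L, so the substrate removal rate is 2.77 × 795.1/1000 = 2.202 kg BOD_L/d.
Net sludge production P_X = 0.1535 × 2.202 = 0.3380 kg VSS/d.
Carbonaceous O₂ demand = substrate oxidised − cell-mass equivalent = 2.202 − 1.42 × 0.3380 = 1.722 kg O₂/d.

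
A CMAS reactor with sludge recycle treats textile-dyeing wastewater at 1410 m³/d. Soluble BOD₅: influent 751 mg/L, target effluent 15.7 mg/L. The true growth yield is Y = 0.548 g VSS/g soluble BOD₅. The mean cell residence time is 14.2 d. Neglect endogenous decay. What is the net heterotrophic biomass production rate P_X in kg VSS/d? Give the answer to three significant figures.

P_X ≈ 568 kg VSS/d

No decay correction is needed, so Y_obs = Y = 0.548.
Substrate removed = Q·(S₀ − S) = 1410 m³/d × (751 − 15.7) g/m³ = 1.04×10^6 g/d = 1037 kg/d.
So the net sludge growth is P_X = 0.5480 × 1037 = 568.2 kg VSS/d.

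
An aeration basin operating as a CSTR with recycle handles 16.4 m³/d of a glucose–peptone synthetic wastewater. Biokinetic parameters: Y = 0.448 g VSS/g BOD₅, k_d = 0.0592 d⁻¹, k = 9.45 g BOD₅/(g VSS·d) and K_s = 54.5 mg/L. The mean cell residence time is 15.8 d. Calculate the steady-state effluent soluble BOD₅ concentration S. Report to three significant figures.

S ≈ 1.62 mg/L

For a completely mixed reactor with recycle the Lawrence–McCarty relation gives S = K_s·(1 + k_d·θ_c) / [θ_c·(Y·k − k_d) − 1] = 54.5 × (1 + 0.0592 × 15.8) / [15.8 × (0.448 × 9.45 − 0.0592) − 1] = 105.5 / 64.96 = 1.624 mg/L.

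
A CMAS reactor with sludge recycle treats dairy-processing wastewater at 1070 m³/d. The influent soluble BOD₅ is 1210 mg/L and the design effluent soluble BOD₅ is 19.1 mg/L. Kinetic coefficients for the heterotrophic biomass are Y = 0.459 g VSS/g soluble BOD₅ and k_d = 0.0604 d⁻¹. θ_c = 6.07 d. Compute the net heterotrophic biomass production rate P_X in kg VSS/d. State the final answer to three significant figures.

Correct the yield for decay: Y_obs = Y/(1 + k_d θ_c) = 0.459 / (1 + 0.0604 × 6.07) = 0.459 / 1.367 = 0.3359.
Mass of soluble BOD₅ removed per day: Q(S₀ − S) = 1070 × 1191 g/m³ = 1274 kg/d.
Biomass produced: P_X = Y_obs·Q·ΔS = 0.3359 × 1274 ≈ 428.0 kg VSS/d.

P_X ≈ 428 kg VSS/d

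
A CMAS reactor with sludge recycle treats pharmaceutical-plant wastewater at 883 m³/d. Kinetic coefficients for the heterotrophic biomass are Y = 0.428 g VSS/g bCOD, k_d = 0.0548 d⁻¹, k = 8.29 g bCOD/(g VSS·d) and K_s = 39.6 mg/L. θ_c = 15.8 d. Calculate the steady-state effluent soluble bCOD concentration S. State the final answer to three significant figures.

S ≈ 1.36 mg/L

Effluent substrate depends only on kinetics and SRT: S = K_s(1 + k_d θ_c) / [θ_c(Yk − k_d) − 1] = 39.6 × (1 + 0.0548 × 15.8) / [15.8 × (0.428 × 8.29 − 0.0548) − 1] = 73.89 / 54.19 = 1.363 mg/L.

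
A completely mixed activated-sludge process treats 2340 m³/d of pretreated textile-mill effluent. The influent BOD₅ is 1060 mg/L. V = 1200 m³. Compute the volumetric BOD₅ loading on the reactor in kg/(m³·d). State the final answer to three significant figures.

L_v ≈ 2.07 kg BOD₅/(m³·d)

Applied BOD₅ load per unit volume = Q·S₀/V = (2340 × 1060/1000)/1200 = 2.067 kg BOD₅·m⁻³·d⁻¹.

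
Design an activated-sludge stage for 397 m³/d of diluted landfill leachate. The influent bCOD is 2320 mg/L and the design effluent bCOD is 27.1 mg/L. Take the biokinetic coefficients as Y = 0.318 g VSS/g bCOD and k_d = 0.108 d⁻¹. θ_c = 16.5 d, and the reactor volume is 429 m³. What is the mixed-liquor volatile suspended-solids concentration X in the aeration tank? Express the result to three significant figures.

X = Y·Q·ΔS·θ_c / [V·(1 + k_d θ_c)] = 0.318 × 397 × (2320 − 27.1) × 16.5 / [429 × (1 + 0.108 × 16.5)] = 4002 mg/L.

X ≈ 4000 mg/L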